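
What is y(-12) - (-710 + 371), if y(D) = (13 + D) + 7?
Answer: 347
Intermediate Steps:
y(D) = 20 + D
y(-12) - (-710 + 371) = (20 - 12) - (-710 + 371) = 8 - 1*(-339) = 8 + 339 = 347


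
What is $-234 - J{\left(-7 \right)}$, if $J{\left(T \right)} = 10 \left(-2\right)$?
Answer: $-214$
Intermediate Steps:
$J{\left(T \right)} = -20$
$-234 - J{\left(-7 \right)} = -234 - -20 = -234 + 20 = -214$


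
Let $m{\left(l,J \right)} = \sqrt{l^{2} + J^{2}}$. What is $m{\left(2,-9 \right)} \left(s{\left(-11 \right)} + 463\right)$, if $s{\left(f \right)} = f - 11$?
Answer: $441 \sqrt{85} \approx 4065.8$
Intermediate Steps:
$s{\left(f \right)} = -11 + f$
$m{\left(l,J \right)} = \sqrt{J^{2} + l^{2}}$
$m{\left(2,-9 \right)} \left(s{\left(-11 \right)} + 463\right) = \sqrt{\left(-9\right)^{2} + 2^{2}} \left(\left(-11 - 11\right) + 463\right) = \sqrt{81 + 4} \left(-22 + 463\right) = \sqrt{85} \cdot 441 = 441 \sqrt{85}$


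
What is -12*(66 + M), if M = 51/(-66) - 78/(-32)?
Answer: -35727/44 ≈ -811.98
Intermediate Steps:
M = 293/176 (M = 51*(-1/66) - 78*(-1/32) = -17/22 + 39/16 = 293/176 ≈ 1.6648)
-12*(66 + M) = -12*(66 + 293/176) = -12*11909/176 = -35727/44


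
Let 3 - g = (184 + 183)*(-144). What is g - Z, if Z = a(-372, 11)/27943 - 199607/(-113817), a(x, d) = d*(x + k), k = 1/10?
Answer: 1680815969623453/31803884310 ≈ 52849.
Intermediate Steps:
k = ⅒ ≈ 0.10000
a(x, d) = d*(⅒ + x) (a(x, d) = d*(x + ⅒) = d*(⅒ + x))
Z = 51120044357/31803884310 (Z = (11*(⅒ - 372))/27943 - 199607/(-113817) = (11*(-3719/10))*(1/27943) - 199607*(-1/113817) = -40909/10*1/27943 + 199607/113817 = -40909/279430 + 199607/113817 = 51120044357/31803884310 ≈ 1.6074)
g = 52851 (g = 3 - (184 + 183)*(-144) = 3 - 367*(-144) = 3 - 1*(-52848) = 3 + 52848 = 52851)
g - Z = 52851 - 1*51120044357/31803884310 = 52851 - 51120044357/31803884310 = 1680815969623453/31803884310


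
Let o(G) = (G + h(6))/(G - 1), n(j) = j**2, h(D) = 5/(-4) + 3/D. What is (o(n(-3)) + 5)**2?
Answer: 37249/1024 ≈ 36.376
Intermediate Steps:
h(D) = -5/4 + 3/D (h(D) = 5*(-1/4) + 3/D = -5/4 + 3/D)
o(G) = (-3/4 + G)/(-1 + G) (o(G) = (G + (-5/4 + 3/6))/(G - 1) = (G + (-5/4 + 3*(1/6)))/(-1 + G) = (G + (-5/4 + 1/2))/(-1 + G) = (G - 3/4)/(-1 + G) = (-3/4 + G)/(-1 + G))
(o(n(-3)) + 5)**2 = ((-3/4 + (-3)**2)/(-1 + (-3)**2) + 5)**2 = ((-3/4 + 9)/(-1 + 9) + 5)**2 = ((33/4)/8 + 5)**2 = ((1/8)*(33/4) + 5)**2 = (33/32 + 5)**2 = (193/32)**2 = 37249/1024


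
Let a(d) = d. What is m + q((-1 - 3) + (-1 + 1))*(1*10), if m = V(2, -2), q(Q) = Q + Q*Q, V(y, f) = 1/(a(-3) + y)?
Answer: 119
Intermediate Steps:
V(y, f) = 1/(-3 + y)
q(Q) = Q + Q**2
m = -1 (m = 1/(-3 + 2) = 1/(-1) = -1)
m + q((-1 - 3) + (-1 + 1))*(1*10) = -1 + (((-1 - 3) + (-1 + 1))*(1 + ((-1 - 3) + (-1 + 1))))*(1*10) = -1 + ((-4 + 0)*(1 + (-4 + 0)))*10 = -1 - 4*(1 - 4)*10 = -1 - 4*(-3)*10 = -1 + 12*10 = -1 + 120 = 119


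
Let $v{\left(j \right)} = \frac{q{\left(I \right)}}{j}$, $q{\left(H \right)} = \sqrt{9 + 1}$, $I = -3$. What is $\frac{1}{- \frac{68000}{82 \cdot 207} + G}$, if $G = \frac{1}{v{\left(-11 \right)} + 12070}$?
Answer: $- \frac{1695519516317390190}{6792326069650336483} - \frac{264106953 \sqrt{10}}{6792326069650336483} \approx -0.24962$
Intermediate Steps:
$q{\left(H \right)} = \sqrt{10}$
$v{\left(j \right)} = \frac{\sqrt{10}}{j}$
$G = \frac{1}{12070 - \frac{\sqrt{10}}{11}}$ ($G = \frac{1}{\frac{\sqrt{10}}{-11} + 12070} = \frac{1}{\sqrt{10} \left(- \frac{1}{11}\right) + 12070} = \frac{1}{- \frac{\sqrt{10}}{11} + 12070} = \frac{1}{12070 - \frac{\sqrt{10}}{11}} \approx 8.2852 \cdot 10^{-5}$)
$\frac{1}{- \frac{68000}{82 \cdot 207} + G} = \frac{1}{- \frac{68000}{82 \cdot 207} + \left(\frac{146047}{1762787289} + \frac{11 \sqrt{10}}{17627872890}\right)} = \frac{1}{- \frac{68000}{16974} + \left(\frac{146047}{1762787289} + \frac{11 \sqrt{10}}{17627872890}\right)} = \frac{1}{\left(-68000\right) \frac{1}{16974} + \left(\frac{146047}{1762787289} + \frac{11 \sqrt{10}}{17627872890}\right)} = \frac{1}{- \frac{34000}{8487} + \left(\frac{146047}{1762787289} + \frac{11 \sqrt{10}}{17627872890}\right)} = \frac{1}{- \frac{19977842775037}{4986925240581} + \frac{11 \sqrt{10}}{17627872890}}$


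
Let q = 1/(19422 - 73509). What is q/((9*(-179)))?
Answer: 1/87134157 ≈ 1.1477e-8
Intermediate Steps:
q = -1/54087 (q = 1/(-54087) = -1/54087 ≈ -1.8489e-5)
q/((9*(-179))) = -1/(54087*(9*(-179))) = -1/54087/(-1611) = -1/54087*(-1/1611) = 1/87134157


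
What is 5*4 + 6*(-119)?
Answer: -694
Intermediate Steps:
5*4 + 6*(-119) = 20 - 714 = -694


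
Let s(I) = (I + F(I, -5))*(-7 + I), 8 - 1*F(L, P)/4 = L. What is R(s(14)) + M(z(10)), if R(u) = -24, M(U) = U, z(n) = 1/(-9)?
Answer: -217/9 ≈ -24.111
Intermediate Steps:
z(n) = -⅑
F(L, P) = 32 - 4*L
s(I) = (-7 + I)*(32 - 3*I) (s(I) = (I + (32 - 4*I))*(-7 + I) = (32 - 3*I)*(-7 + I) = (-7 + I)*(32 - 3*I))
R(s(14)) + M(z(10)) = -24 - ⅑ = -217/9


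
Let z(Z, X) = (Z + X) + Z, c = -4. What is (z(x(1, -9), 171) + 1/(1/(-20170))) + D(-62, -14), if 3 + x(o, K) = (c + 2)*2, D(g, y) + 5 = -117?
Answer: -20135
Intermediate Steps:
D(g, y) = -122 (D(g, y) = -5 - 117 = -122)
x(o, K) = -7 (x(o, K) = -3 + (-4 + 2)*2 = -3 - 2*2 = -3 - 4 = -7)
z(Z, X) = X + 2*Z (z(Z, X) = (X + Z) + Z = X + 2*Z)
(z(x(1, -9), 171) + 1/(1/(-20170))) + D(-62, -14) = ((171 + 2*(-7)) + 1/(1/(-20170))) - 122 = ((171 - 14) + 1/(-1/20170)) - 122 = (157 - 20170) - 122 = -20013 - 122 = -20135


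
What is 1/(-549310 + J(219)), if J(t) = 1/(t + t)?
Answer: -438/240597779 ≈ -1.8205e-6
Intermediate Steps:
J(t) = 1/(2*t)
1/(-549310 + J(219)) = 1/(-549310 + (½)/219) = 1/(-549310 + (½)*(1/219)) = 1/(-549310 + 1/438) = 1/(-240597779/438) = -438/240597779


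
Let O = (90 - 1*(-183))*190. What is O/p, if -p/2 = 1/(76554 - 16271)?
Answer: -1563439605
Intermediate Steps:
p = -2/60283 (p = -2/(76554 - 16271) = -2/60283 ≈ -3.3177e-5)
O = 51870 (O = (90 + 183)*190 = 273*190 = 51870)
O/p = 51870/(-2/60283) = 51870*(-60283/2) = -1563439605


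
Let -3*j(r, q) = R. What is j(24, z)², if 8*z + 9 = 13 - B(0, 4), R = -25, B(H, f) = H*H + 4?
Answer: 625/9 ≈ 69.444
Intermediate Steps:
B(H, f) = 4 + H² (B(H, f) = H² + 4 = 4 + H²)
z = 0 (z = -9/8 + (13 - (4 + 0²))/8 = -9/8 + (13 - (4 + 0))/8 = -9/8 + (13 - 1*4)/8 = -9/8 + (13 - 4)/8 = -9/8 + (⅛)*9 = -9/8 + 9/8 = 0)
j(r, q) = 25/3 (j(r, q) = -⅓*(-25) = 25/3)
j(24, z)² = (25/3)² = 625/9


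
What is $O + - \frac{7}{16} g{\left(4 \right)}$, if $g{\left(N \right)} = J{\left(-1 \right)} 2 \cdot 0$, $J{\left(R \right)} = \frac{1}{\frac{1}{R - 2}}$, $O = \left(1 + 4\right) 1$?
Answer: $5$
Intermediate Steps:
$O = 5$ ($O = 5 \cdot 1 = 5$)
$J{\left(R \right)} = -2 + R$ ($J{\left(R \right)} = \frac{1}{\frac{1}{-2 + R}} = -2 + R$)
$g{\left(N \right)} = 0$ ($g{\left(N \right)} = \left(-2 - 1\right) 2 \cdot 0 = \left(-3\right) 2 \cdot 0 = \left(-6\right) 0 = 0$)
$O + - \frac{7}{16} g{\left(4 \right)} = 5 + - \frac{7}{16} \cdot 0 = 5 + \left(-7\right) \frac{1}{16} \cdot 0 = 5 - 0 = 5 + 0 = 5$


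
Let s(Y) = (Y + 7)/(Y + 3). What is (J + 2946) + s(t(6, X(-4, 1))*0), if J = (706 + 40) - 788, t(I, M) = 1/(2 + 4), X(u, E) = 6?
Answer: 8719/3 ≈ 2906.3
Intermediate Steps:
t(I, M) = ⅙ (t(I, M) = 1/6 = ⅙)
J = -42 (J = 746 - 788 = -42)
s(Y) = (7 + Y)/(3 + Y)
(J + 2946) + s(t(6, X(-4, 1))*0) = (-42 + 2946) + (7 + (⅙)*0)/(3 + (⅙)*0) = 2904 + (7 + 0)/(3 + 0) = 2904 + 7/3 = 8719/3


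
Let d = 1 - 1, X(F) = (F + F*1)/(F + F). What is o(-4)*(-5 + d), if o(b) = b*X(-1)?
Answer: 20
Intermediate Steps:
X(F) = 1 (X(F) = (F + F)/((2*F)) = (2*F)*(1/(2*F)) = 1)
o(b) = b (o(b) = b*1 = b)
d = 0
o(-4)*(-5 + d) = -4*(-5 + 0) = -4*(-5) = 20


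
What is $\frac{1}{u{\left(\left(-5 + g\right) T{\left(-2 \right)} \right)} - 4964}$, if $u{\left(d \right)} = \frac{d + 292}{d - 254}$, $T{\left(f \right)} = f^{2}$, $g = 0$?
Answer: $- \frac{137}{680204} \approx -0.00020141$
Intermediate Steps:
$u{\left(d \right)} = \frac{292 + d}{-254 + d}$
$\frac{1}{u{\left(\left(-5 + g\right) T{\left(-2 \right)} \right)} - 4964} = \frac{1}{\frac{292 + \left(-5 + 0\right) \left(-2\right)^{2}}{-254 + \left(-5 + 0\right) \left(-2\right)^{2}} - 4964} = \frac{1}{\frac{292 - 20}{-254 - 20} - 4964} = \frac{1}{\frac{1}{-274} \cdot 272 - 4964} = \frac{1}{\left(- \frac{1}{274}\right) 272 - 4964} = \frac{1}{- \frac{136}{137} - 4964} = \frac{1}{- \frac{680204}{137}} = - \frac{137}{680204}$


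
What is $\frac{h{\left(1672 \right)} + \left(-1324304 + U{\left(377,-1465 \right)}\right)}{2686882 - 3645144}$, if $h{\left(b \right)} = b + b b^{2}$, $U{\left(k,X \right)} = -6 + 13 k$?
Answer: $- \frac{4672898711}{958262} \approx -4876.4$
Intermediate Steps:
$h{\left(b \right)} = b + b^{3}$
$\frac{h{\left(1672 \right)} + \left(-1324304 + U{\left(377,-1465 \right)}\right)}{2686882 - 3645144} = \frac{\left(1672 + 1672^{3}\right) + \left(-1324304 + \left(-6 + 13 \cdot 377\right)\right)}{2686882 - 3645144} = \frac{\left(1672 + 4674216448\right) + \left(-1324304 + \left(-6 + 4901\right)\right)}{-958262} = \left(4674218120 + \left(-1324304 + 4895\right)\right) \left(- \frac{1}{958262}\right) = \left(4674218120 - 1319409\right) \left(- \frac{1}{958262}\right) = 4672898711 \left(- \frac{1}{958262}\right) = - \frac{4672898711}{958262}$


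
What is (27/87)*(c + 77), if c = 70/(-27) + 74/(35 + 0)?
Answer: 72313/3045 ≈ 23.748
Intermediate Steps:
c = -452/945 (c = 70*(-1/27) + 74/35 = -70/27 + 74*(1/35) = -70/27 + 74/35 = -452/945 ≈ -0.47831)
(27/87)*(c + 77) = (27/87)*(-452/945 + 77) = (27*(1/87))*(72313/945) = (9/29)*(72313/945) = 72313/3045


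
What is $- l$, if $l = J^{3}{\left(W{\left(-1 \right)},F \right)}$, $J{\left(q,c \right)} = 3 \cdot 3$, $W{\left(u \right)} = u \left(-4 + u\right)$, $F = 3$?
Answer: $-729$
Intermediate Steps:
$J{\left(q,c \right)} = 9$
$l = 729$ ($l = 9^{3} = 729$)
$- l = \left(-1\right) 729 = -729$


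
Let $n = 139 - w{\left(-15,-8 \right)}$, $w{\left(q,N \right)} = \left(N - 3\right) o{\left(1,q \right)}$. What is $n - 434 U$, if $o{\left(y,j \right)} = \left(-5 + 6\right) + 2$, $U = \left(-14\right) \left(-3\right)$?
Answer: $-18056$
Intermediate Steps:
$U = 42$
$o{\left(y,j \right)} = 3$ ($o{\left(y,j \right)} = 1 + 2 = 3$)
$w{\left(q,N \right)} = -9 + 3 N$ ($w{\left(q,N \right)} = \left(N - 3\right) 3 = \left(-3 + N\right) 3 = -9 + 3 N$)
$n = 172$ ($n = 139 - \left(-9 + 3 \left(-8\right)\right) = 139 - \left(-9 - 24\right) = 139 - -33 = 139 + 33 = 172$)
$n - 434 U = 172 - 18228 = -18056$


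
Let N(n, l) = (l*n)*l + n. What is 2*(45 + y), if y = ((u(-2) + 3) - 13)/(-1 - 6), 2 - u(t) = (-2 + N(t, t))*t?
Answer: 694/7 ≈ 99.143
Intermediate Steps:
N(n, l) = n + n*l² (N(n, l) = n*l² + n = n + n*l²)
u(t) = 2 - t*(-2 + t*(1 + t²)) (u(t) = 2 - (-2 + t*(1 + t²))*t = 2 - t*(-2 + t*(1 + t²)))
y = 32/7 (y = (((2 - 1*(-2)² - 1*(-2)⁴ + 2*(-2)) + 3) - 13)/(-1 - 6) = (((2 - 1*4 - 1*16 - 4) + 3) - 13)/(-7) = (((2 - 4 - 16 - 4) + 3) - 13)*(-⅐) = ((-22 + 3) - 13)*(-⅐) = (-19 - 13)*(-⅐) = -32*(-⅐) = 32/7 ≈ 4.5714)
2*(45 + y) = 2*(45 + 32/7) = 2*(347/7) = 694/7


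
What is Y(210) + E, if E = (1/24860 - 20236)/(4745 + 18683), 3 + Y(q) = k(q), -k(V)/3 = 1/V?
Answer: -15810532401/4076940560 ≈ -3.8780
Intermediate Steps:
k(V) = -3/V
Y(q) = -3 - 3/q
E = -503066959/582420080 (E = (1/24860 - 20236)/23428 = -503066959/24860*1/23428 = -503066959/582420080 ≈ -0.86375)
Y(210) + E = (-3 - 3/210) - 503066959/582420080 = (-3 - 3*1/210) - 503066959/582420080 = (-3 - 1/70) - 503066959/582420080 = -211/70 - 503066959/582420080 = -15810532401/4076940560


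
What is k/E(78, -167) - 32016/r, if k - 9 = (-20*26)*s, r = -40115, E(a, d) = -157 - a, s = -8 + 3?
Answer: -3885451/377081 ≈ -10.304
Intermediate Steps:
s = -5
k = 2609 (k = 9 - 20*26*(-5) = 9 - 520*(-5) = 9 + 2600 = 2609)
k/E(78, -167) - 32016/r = 2609/(-157 - 1*78) - 32016/(-40115) = 2609/(-157 - 78) - 32016*(-1/40115) = 2609/(-235) + 32016/40115 = 2609*(-1/235) + 32016/40115 = -2609/235 + 32016/40115 = -3885451/377081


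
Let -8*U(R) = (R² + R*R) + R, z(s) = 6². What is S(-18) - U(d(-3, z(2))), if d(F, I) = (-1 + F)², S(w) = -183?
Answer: -117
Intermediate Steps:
z(s) = 36
U(R) = -R²/4 - R/8 (U(R) = -((R² + R*R) + R)/8 = -((R² + R²) + R)/8 = -(2*R² + R)/8 = -(R + 2*R²)/8 = -R²/4 - R/8)
S(-18) - U(d(-3, z(2))) = -183 - (-1)*(-1 - 3)²*(1 + 2*(-1 - 3)²)/8 = -183 - (-1)*(-4)²*(1 + 2*(-4)²)/8 = -183 - (-1)*16*(1 + 2*16)/8 = -183 - (-1)*16*(1 + 32)/8 = -183 - (-1)*16*33/8 = -183 - 1*(-66) = -183 + 66 = -117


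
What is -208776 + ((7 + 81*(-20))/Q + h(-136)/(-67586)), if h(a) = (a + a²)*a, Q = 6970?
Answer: -49165869157469/235537210 ≈ -2.0874e+5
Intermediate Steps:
h(a) = a*(a + a²)
-208776 + ((7 + 81*(-20))/Q + h(-136)/(-67586)) = -208776 + ((7 + 81*(-20))/6970 + ((-136)²*(1 - 136))/(-67586)) = -208776 + ((7 - 1620)*(1/6970) + (18496*(-135))*(-1/67586)) = -208776 + (-1613*1/6970 - 2496960*(-1/67586)) = -208776 + (-1613/6970 + 1248480/33793) = -208776 + 8647397491/235537210 = -49165869157469/235537210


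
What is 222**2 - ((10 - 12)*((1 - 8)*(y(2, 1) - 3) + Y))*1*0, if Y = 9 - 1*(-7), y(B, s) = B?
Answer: 49284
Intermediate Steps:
Y = 16 (Y = 9 + 7 = 16)
222**2 - ((10 - 12)*((1 - 8)*(y(2, 1) - 3) + Y))*1*0 = 222**2 - ((10 - 12)*((1 - 8)*(2 - 3) + 16))*1*0 = 49284 - -2*(-7*(-1) + 16)*1*0 = 49284 - -2*(7 + 16)*1*0 = 49284 - -2*23*1*0 = 49284 - (-46*1)*0 = 49284 - (-46)*0 = 49284 - 1*0 = 49284 + 0 = 49284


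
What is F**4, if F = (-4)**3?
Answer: 16777216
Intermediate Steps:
F = -64
F**4 = (-64)**4 = 16777216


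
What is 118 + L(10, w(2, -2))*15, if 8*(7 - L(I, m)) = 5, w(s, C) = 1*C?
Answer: 1709/8 ≈ 213.63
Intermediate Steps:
w(s, C) = C
L(I, m) = 51/8 (L(I, m) = 7 - 1/8*5 = 7 - 5/8 = 51/8)
118 + L(10, w(2, -2))*15 = 118 + (51/8)*15 = 118 + 765/8 = 1709/8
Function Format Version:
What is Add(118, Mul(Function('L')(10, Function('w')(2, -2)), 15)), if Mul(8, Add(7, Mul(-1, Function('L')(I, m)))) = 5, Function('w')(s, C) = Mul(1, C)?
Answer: Rational(1709, 8) ≈ 213.63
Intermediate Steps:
Function('w')(s, C) = C
Function('L')(I, m) = Rational(51, 8) (Function('L')(I, m) = Add(7, Mul(Rational(-1, 8), 5)) = Add(7, Rational(-5, 8)) = Rational(51, 8))
Add(118, Mul(Function('L')(10, Function('w')(2, -2)), 15)) = Add(118, Mul(Rational(51, 8), 15)) = Add(118, Rational(765, 8)) = Rational(1709, 8)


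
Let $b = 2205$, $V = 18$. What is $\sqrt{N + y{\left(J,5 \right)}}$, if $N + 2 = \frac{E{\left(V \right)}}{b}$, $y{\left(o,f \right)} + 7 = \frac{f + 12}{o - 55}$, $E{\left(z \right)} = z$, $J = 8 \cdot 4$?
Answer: $\frac{i \sqrt{6305910}}{805} \approx 3.1194 i$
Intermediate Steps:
$J = 32$
$y{\left(o,f \right)} = -7 + \frac{12 + f}{-55 + o}$ ($y{\left(o,f \right)} = -7 + \frac{f + 12}{o - 55} = -7 + \frac{12 + f}{-55 + o}$)
$N = - \frac{488}{245}$ ($N = -2 + \frac{18}{2205} = -2 + 18 \cdot \frac{1}{2205} = -2 + \frac{2}{245} = - \frac{488}{245} \approx -1.9918$)
$\sqrt{N + y{\left(J,5 \right)}} = \sqrt{- \frac{488}{245} + \frac{397 + 5 - 224}{-55 + 32}} = \sqrt{- \frac{488}{245} + \frac{397 + 5 - 224}{-23}} = \sqrt{- \frac{488}{245} - \frac{178}{23}} = \sqrt{- \frac{54834}{5635}} = \frac{i \sqrt{6305910}}{805}$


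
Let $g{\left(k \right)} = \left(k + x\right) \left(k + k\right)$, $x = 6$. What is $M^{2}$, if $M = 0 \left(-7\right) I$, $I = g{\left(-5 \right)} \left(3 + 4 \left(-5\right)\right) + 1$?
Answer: $0$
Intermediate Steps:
$g{\left(k \right)} = 2 k \left(6 + k\right)$ ($g{\left(k \right)} = \left(k + 6\right) \left(k + k\right) = \left(6 + k\right) 2 k = 2 k \left(6 + k\right)$)
$I = 171$ ($I = 2 \left(-5\right) \left(6 - 5\right) \left(3 + 4 \left(-5\right)\right) + 1 = 2 \left(-5\right) 1 \left(3 - 20\right) + 1 = \left(-10\right) \left(-17\right) + 1 = 170 + 1 = 171$)
$M = 0$ ($M = 0 \left(-7\right) 171 = 0 \cdot 171 = 0$)
$M^{2} = 0^{2} = 0$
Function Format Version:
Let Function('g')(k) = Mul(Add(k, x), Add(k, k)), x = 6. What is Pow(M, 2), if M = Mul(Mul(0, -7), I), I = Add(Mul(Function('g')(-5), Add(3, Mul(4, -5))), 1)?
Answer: 0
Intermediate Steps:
Function('g')(k) = Mul(2, k, Add(6, k)) (Function('g')(k) = Mul(Add(k, 6), Add(k, k)) = Mul(Add(6, k), Mul(2, k)) = Mul(2, k, Add(6, k)))
I = 171 (I = Add(Mul(Mul(2, -5, Add(6, -5)), Add(3, Mul(4, -5))), 1) = Add(Mul(Mul(2, -5, 1), Add(3, -20)), 1) = Add(Mul(-10, -17), 1) = Add(170, 1) = 171)
M = 0 (M = Mul(Mul(0, -7), 171) = Mul(0, 171) = 0)
Pow(M, 2) = Pow(0, 2) = 0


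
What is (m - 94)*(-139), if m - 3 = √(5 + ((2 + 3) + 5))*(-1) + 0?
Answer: 12649 + 139*√15 ≈ 13187.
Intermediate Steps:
m = 3 - √15 (m = 3 + (√(5 + ((2 + 3) + 5))*(-1) + 0) = 3 + (√(5 + (5 + 5))*(-1) + 0) = 3 + (√(5 + 10)*(-1) + 0) = 3 + (√15*(-1) + 0) = 3 + (-√15 + 0) = 3 - √15 ≈ -0.87298)
(m - 94)*(-139) = ((3 - √15) - 94)*(-139) = (-91 - √15)*(-139) = 12649 + 139*√15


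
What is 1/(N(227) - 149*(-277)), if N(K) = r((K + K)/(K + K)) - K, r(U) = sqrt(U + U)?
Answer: 20523/842387057 - sqrt(2)/1684774114 ≈ 2.4362e-5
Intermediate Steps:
r(U) = sqrt(2)*sqrt(U) (r(U) = sqrt(2*U) = sqrt(2)*sqrt(U))
N(K) = sqrt(2) - K (N(K) = sqrt(2)*sqrt((K + K)/(K + K)) - K = sqrt(2)*sqrt((2*K)/((2*K))) - K = sqrt(2)*sqrt((2*K)*(1/(2*K))) - K = sqrt(2)*sqrt(1) - K = sqrt(2)*1 - K = sqrt(2) - K)
1/(N(227) - 149*(-277)) = 1/((sqrt(2) - 1*227) - 149*(-277)) = 1/((sqrt(2) - 227) + 41273) = 1/((-227 + sqrt(2)) + 41273) = 1/(41046 + sqrt(2))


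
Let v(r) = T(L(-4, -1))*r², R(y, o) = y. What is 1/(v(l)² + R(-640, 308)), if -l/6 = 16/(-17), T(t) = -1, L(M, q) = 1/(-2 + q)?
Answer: 83521/31481216 ≈ 0.0026530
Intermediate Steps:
l = 96/17 (l = -96/(-17) = -96*(-1)/17 = -6*(-16/17) = 96/17 ≈ 5.6471)
v(r) = -r²
1/(v(l)² + R(-640, 308)) = 1/((-(96/17)²)² - 640) = 1/((-1*9216/289)² - 640) = 1/((-9216/289)² - 640) = 1/(84934656/83521 - 640) = 1/(31481216/83521) = 83521/31481216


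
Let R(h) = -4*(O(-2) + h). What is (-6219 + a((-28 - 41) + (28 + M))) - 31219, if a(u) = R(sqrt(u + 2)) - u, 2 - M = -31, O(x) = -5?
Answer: -37410 - 4*I*sqrt(6) ≈ -37410.0 - 9.798*I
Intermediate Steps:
M = 33 (M = 2 - 1*(-31) = 2 + 31 = 33)
R(h) = 20 - 4*h (R(h) = -4*(-5 + h) = 20 - 4*h)
a(u) = 20 - u - 4*sqrt(2 + u) (a(u) = (20 - 4*sqrt(u + 2)) - u = (20 - 4*sqrt(2 + u)) - u = 20 - u - 4*sqrt(2 + u))
(-6219 + a((-28 - 41) + (28 + M))) - 31219 = (-6219 + (20 - ((-28 - 41) + (28 + 33)) - 4*sqrt(2 + ((-28 - 41) + (28 + 33))))) - 31219 = (-6219 + (20 - (-69 + 61) - 4*sqrt(2 + (-69 + 61)))) - 31219 = (-6219 + (20 - 1*(-8) - 4*sqrt(2 - 8))) - 31219 = (-6219 + (20 + 8 - 4*I*sqrt(6))) - 31219 = (-6219 + (28 - 4*I*sqrt(6))) - 31219 = (-6191 - 4*I*sqrt(6)) - 31219 = -37410 - 4*I*sqrt(6)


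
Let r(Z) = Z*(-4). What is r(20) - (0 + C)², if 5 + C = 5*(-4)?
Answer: -705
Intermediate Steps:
C = -25 (C = -5 + 5*(-4) = -5 - 20 = -25)
r(Z) = -4*Z
r(20) - (0 + C)² = -4*20 - (0 - 25)² = -80 - 1*(-25)² = -80 - 1*625 = -80 - 625 = -705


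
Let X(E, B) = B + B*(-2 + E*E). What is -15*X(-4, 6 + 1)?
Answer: -1575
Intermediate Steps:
X(E, B) = B + B*(-2 + E²)
-15*X(-4, 6 + 1) = -15*(6 + 1)*(-1 + (-4)²) = -105*(-1 + 16) = -105*15 = -15*105 = -1575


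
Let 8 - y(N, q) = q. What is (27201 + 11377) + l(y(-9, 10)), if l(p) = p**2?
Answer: 38582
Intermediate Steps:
y(N, q) = 8 - q
(27201 + 11377) + l(y(-9, 10)) = (27201 + 11377) + (8 - 1*10)**2 = 38578 + (8 - 10)**2 = 38578 + (-2)**2 = 38578 + 4 = 38582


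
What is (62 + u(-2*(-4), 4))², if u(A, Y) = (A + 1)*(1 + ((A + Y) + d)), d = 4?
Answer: 46225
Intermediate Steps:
u(A, Y) = (1 + A)*(5 + A + Y) (u(A, Y) = (A + 1)*(1 + ((A + Y) + 4)) = (1 + A)*(1 + (4 + A + Y)) = (1 + A)*(5 + A + Y))
(62 + u(-2*(-4), 4))² = (62 + (5 + 4 + (-2*(-4))² + 6*(-2*(-4)) - 2*(-4)*4))² = (62 + (5 + 4 + 8² + 6*8 + 8*4))² = (62 + (5 + 4 + 64 + 48 + 32))² = (62 + 153)² = 215² = 46225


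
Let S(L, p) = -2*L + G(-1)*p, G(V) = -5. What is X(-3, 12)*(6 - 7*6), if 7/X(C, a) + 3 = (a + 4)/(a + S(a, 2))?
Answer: 2772/41 ≈ 67.610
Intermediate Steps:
S(L, p) = -5*p - 2*L (S(L, p) = -2*L - 5*p = -5*p - 2*L)
X(C, a) = 7/(-3 + (4 + a)/(-10 - a)) (X(C, a) = 7/(-3 + (a + 4)/(a + (-5*2 - 2*a))) = 7/(-3 + (4 + a)/(a + (-10 - 2*a))) = 7/(-3 + (4 + a)/(-10 - a)))
X(-3, 12)*(6 - 7*6) = (7*(-10 - 1*12)/(2*(17 + 2*12)))*(6 - 7*6) = (7*(-10 - 12)/(2*(17 + 24)))*(6 - 42) = ((7/2)*(-22)/41)*(-36) = ((7/2)*(1/41)*(-22))*(-36) = -77/41*(-36) = 2772/41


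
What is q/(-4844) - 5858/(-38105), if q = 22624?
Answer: -29775406/6592165 ≈ -4.5168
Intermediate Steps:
q/(-4844) - 5858/(-38105) = 22624/(-4844) - 5858/(-38105) = 22624*(-1/4844) - 5858*(-1/38105) = -808/173 + 5858/38105 = -29775406/6592165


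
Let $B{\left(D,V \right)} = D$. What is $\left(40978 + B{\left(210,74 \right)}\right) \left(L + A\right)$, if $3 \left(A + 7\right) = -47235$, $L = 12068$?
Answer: $-151736592$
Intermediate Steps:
$A = -15752$ ($A = -7 + \frac{1}{3} \left(-47235\right) = -7 - 15745 = -15752$)
$\left(40978 + B{\left(210,74 \right)}\right) \left(L + A\right) = \left(40978 + 210\right) \left(12068 - 15752\right) = 41188 \left(-3684\right) = -151736592$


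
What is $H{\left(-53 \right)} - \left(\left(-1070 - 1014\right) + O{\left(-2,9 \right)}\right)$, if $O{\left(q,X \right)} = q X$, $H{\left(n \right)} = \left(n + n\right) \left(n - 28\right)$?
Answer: $10688$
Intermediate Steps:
$H{\left(n \right)} = 2 n \left(-28 + n\right)$
$O{\left(q,X \right)} = X q$
$H{\left(-53 \right)} - \left(\left(-1070 - 1014\right) + O{\left(-2,9 \right)}\right) = 2 \left(-53\right) \left(-28 - 53\right) - \left(\left(-1070 - 1014\right) + 9 \left(-2\right)\right) = 2 \left(-53\right) \left(-81\right) - \left(-2084 - 18\right) = 8586 - -2102 = 8586 + 2102 = 10688$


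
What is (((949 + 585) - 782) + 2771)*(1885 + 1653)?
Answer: 12464374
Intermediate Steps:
(((949 + 585) - 782) + 2771)*(1885 + 1653) = ((1534 - 782) + 2771)*3538 = (752 + 2771)*3538 = 3523*3538 = 12464374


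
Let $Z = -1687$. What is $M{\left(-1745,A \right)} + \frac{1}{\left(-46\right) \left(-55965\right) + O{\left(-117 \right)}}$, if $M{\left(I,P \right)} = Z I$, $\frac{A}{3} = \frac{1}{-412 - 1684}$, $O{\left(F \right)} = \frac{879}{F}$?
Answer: $\frac{295561725478394}{100400917} \approx 2.9438 \cdot 10^{6}$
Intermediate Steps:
$A = - \frac{3}{2096}$ ($A = \frac{3}{-412 - 1684} = \frac{3}{-2096} = 3 \left(- \frac{1}{2096}\right) = - \frac{3}{2096} \approx -0.0014313$)
$M{\left(I,P \right)} = - 1687 I$
$M{\left(-1745,A \right)} + \frac{1}{\left(-46\right) \left(-55965\right) + O{\left(-117 \right)}} = \left(-1687\right) \left(-1745\right) + \frac{1}{\left(-46\right) \left(-55965\right) + \frac{879}{-117}} = 2943815 + \frac{1}{2574390 + 879 \left(- \frac{1}{117}\right)} = 2943815 + \frac{1}{2574390 - \frac{293}{39}} = 2943815 + \frac{1}{\frac{100400917}{39}} = 2943815 + \frac{39}{100400917} = \frac{295561725478394}{100400917}$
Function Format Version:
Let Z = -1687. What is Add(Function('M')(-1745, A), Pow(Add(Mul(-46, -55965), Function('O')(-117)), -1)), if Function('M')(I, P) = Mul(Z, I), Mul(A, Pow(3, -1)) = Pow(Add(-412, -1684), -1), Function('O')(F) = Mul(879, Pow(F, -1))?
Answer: Rational(295561725478394, 100400917) ≈ 2.9438e+6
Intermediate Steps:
A = Rational(-3, 2096) (A = Mul(3, Pow(Add(-412, -1684), -1)) = Mul(3, Pow(-2096, -1)) = Mul(3, Rational(-1, 2096)) = Rational(-3, 2096) ≈ -0.0014313)
Function('M')(I, P) = Mul(-1687, I)
Add(Function('M')(-1745, A), Pow(Add(Mul(-46, -55965), Function('O')(-117)), -1)) = Add(Mul(-1687, -1745), Pow(Add(Mul(-46, -55965), Mul(879, Pow(-117, -1))), -1)) = Add(2943815, Pow(Add(2574390, Mul(879, Rational(-1, 117))), -1)) = Add(2943815, Pow(Add(2574390, Rational(-293, 39)), -1)) = Add(2943815, Pow(Rational(100400917, 39), -1)) = Add(2943815, Rational(39, 100400917)) = Rational(295561725478394, 100400917)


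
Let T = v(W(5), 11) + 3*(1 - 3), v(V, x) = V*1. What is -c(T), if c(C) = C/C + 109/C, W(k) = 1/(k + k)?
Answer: 1031/59 ≈ 17.475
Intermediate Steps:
W(k) = 1/(2*k)
v(V, x) = V
T = -59/10 (T = (1/2)/5 + 3*(1 - 3) = (1/2)*(1/5) + 3*(-2) = 1/10 - 6 = -59/10 ≈ -5.9000)
c(C) = 1 + 109/C
-c(T) = -(109 - 59/10)/(-59/10) = -(-10)*1031/(59*10) = -1*(-1031/59) = 1031/59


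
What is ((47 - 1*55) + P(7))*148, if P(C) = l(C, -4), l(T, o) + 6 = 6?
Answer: -1184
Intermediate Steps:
l(T, o) = 0 (l(T, o) = -6 + 6 = 0)
P(C) = 0
((47 - 1*55) + P(7))*148 = ((47 - 1*55) + 0)*148 = ((47 - 55) + 0)*148 = (-8 + 0)*148 = -8*148 = -1184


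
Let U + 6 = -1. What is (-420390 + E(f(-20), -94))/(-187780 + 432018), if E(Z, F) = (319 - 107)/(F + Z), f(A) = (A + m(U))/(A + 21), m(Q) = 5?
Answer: -22911361/13310971 ≈ -1.7212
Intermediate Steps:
U = -7 (U = -6 - 1 = -7)
f(A) = (5 + A)/(21 + A) (f(A) = (A + 5)/(A + 21) = (5 + A)/(21 + A))
E(Z, F) = 212/(F + Z)
(-420390 + E(f(-20), -94))/(-187780 + 432018) = (-420390 + 212/(-94 + (5 - 20)/(21 - 20)))/(-187780 + 432018) = (-420390 + 212/(-94 - 15/1))/244238 = (-420390 + 212/(-94 + 1*(-15)))*(1/244238) = (-420390 + 212/(-94 - 15))*(1/244238) = (-420390 + 212/(-109))*(1/244238) = (-420390 + 212*(-1/109))*(1/244238) = (-420390 - 212/109)*(1/244238) = -45822722/109*1/244238 = -22911361/13310971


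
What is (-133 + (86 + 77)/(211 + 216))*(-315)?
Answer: 2548260/61 ≈ 41775.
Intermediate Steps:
(-133 + (86 + 77)/(211 + 216))*(-315) = (-133 + 163/427)*(-315) = -56628/427*(-315) = 2548260/61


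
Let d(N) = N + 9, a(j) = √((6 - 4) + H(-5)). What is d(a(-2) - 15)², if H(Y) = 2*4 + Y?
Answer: (-6 + √5)² ≈ 14.167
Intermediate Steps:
H(Y) = 8 + Y
a(j) = √5 (a(j) = √((6 - 4) + (8 - 5)) = √(2 + 3) = √5)
d(N) = 9 + N
d(a(-2) - 15)² = (9 + (√5 - 15))² = (9 + (-15 + √5))² = (-6 + √5)²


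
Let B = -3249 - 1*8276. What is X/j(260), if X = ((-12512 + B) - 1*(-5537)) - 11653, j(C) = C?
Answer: -30153/260 ≈ -115.97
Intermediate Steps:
B = -11525 (B = -3249 - 8276 = -11525)
X = -30153 (X = ((-12512 - 11525) - 1*(-5537)) - 11653 = (-24037 + 5537) - 11653 = -18500 - 11653 = -30153)
X/j(260) = -30153/260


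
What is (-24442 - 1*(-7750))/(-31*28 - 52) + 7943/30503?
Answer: 2747147/149270 ≈ 18.404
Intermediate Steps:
(-24442 - 1*(-7750))/(-31*28 - 52) + 7943/30503 = (-24442 + 7750)/(-868 - 52) + 7943*(1/30503) = -16692/(-920) + 169/649 = -16692*(-1/920) + 169/649 = 4173/230 + 169/649 = 2747147/149270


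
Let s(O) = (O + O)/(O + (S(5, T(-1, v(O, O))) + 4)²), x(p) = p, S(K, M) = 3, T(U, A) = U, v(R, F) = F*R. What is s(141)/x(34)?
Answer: 141/3230 ≈ 0.043653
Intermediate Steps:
s(O) = 2*O/(49 + O) (s(O) = (O + O)/(O + (3 + 4)²) = (2*O)/(O + 7²) = (2*O)/(O + 49) = (2*O)/(49 + O) = 2*O/(49 + O))
s(141)/x(34) = (2*141/(49 + 141))/34 = (2*141/190)*(1/34) = (2*141*(1/190))*(1/34) = (141/95)*(1/34) = 141/3230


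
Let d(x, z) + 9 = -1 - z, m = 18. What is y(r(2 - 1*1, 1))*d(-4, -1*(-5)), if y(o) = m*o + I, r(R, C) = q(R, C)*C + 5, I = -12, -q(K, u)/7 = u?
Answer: 720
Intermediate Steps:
q(K, u) = -7*u
r(R, C) = 5 - 7*C² (r(R, C) = (-7*C)*C + 5 = -7*C² + 5 = 5 - 7*C²)
y(o) = -12 + 18*o (y(o) = 18*o - 12 = -12 + 18*o)
d(x, z) = -10 - z (d(x, z) = -9 + (-1 - z) = -10 - z)
y(r(2 - 1*1, 1))*d(-4, -1*(-5)) = (-12 + 18*(5 - 7*1²))*(-10 - (-1)*(-5)) = (-12 + 18*(5 - 7*1))*(-10 - 1*5) = (-12 + 18*(5 - 7))*(-10 - 5) = (-12 + 18*(-2))*(-15) = (-12 - 36)*(-15) = -48*(-15) = 720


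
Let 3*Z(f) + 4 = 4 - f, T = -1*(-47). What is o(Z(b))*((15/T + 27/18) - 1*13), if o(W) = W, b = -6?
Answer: -1051/47 ≈ -22.362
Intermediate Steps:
T = 47
Z(f) = -f/3 (Z(f) = -4/3 + (4 - f)/3 = -4/3 + (4/3 - f/3) = -f/3)
o(Z(b))*((15/T + 27/18) - 1*13) = (-⅓*(-6))*((15/47 + 27/18) - 1*13) = 2*((15*(1/47) + 27*(1/18)) - 13) = 2*((15/47 + 3/2) - 13) = 2*(171/94 - 13) = 2*(-1051/94) = -1051/47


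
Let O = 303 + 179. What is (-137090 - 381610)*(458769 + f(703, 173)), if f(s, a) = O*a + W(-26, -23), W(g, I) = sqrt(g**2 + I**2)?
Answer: -281215798500 - 518700*sqrt(1205) ≈ -2.8123e+11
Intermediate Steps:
W(g, I) = sqrt(I**2 + g**2)
O = 482
f(s, a) = sqrt(1205) + 482*a (f(s, a) = 482*a + sqrt((-23)**2 + (-26)**2) = 482*a + sqrt(529 + 676) = 482*a + sqrt(1205) = sqrt(1205) + 482*a)
(-137090 - 381610)*(458769 + f(703, 173)) = (-137090 - 381610)*(458769 + (sqrt(1205) + 482*173)) = -518700*(458769 + (sqrt(1205) + 83386)) = -518700*(458769 + (83386 + sqrt(1205))) = -518700*(542155 + sqrt(1205)) = -281215798500 - 518700*sqrt(1205)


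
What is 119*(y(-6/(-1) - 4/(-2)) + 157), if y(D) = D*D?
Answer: 26299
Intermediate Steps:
y(D) = D²
119*(y(-6/(-1) - 4/(-2)) + 157) = 119*((-6/(-1) - 4/(-2))² + 157) = 119*((-6*(-1) - 4*(-½))² + 157) = 119*((6 + 2)² + 157) = 119*(8² + 157) = 119*(64 + 157) = 119*221 = 26299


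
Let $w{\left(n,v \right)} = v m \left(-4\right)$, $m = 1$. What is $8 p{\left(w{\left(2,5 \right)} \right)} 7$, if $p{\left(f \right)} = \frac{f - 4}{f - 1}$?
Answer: $64$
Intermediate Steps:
$w{\left(n,v \right)} = - 4 v$ ($w{\left(n,v \right)} = v 1 \left(-4\right) = v \left(-4\right) = - 4 v$)
$p{\left(f \right)} = \frac{-4 + f}{-1 + f}$
$8 p{\left(w{\left(2,5 \right)} \right)} 7 = 8 \frac{-4 - 20}{-1 - 20} \cdot 7 = 8 \frac{1}{-21} \left(-24\right) 7 = 8 \left(\left(- \frac{1}{21}\right) \left(-24\right)\right) 7 = 8 \cdot \frac{8}{7} \cdot 7 = \frac{64}{7} \cdot 7 = 64$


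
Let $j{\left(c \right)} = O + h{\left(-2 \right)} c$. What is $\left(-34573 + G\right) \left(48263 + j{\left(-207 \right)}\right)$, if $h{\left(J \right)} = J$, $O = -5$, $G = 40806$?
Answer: $303372576$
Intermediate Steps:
$j{\left(c \right)} = -5 - 2 c$
$\left(-34573 + G\right) \left(48263 + j{\left(-207 \right)}\right) = \left(-34573 + 40806\right) \left(48263 - -409\right) = 6233 \left(48263 + \left(-5 + 414\right)\right) = 6233 \left(48263 + 409\right) = 6233 \cdot 48672 = 303372576$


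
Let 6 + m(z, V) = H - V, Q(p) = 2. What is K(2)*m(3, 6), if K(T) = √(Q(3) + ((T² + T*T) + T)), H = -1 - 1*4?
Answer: -34*√3 ≈ -58.890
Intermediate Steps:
H = -5 (H = -1 - 4 = -5)
m(z, V) = -11 - V (m(z, V) = -6 + (-5 - V) = -11 - V)
K(T) = √(2 + T + 2*T²) (K(T) = √(2 + ((T² + T*T) + T)) = √(2 + ((T² + T²) + T)) = √(2 + (2*T² + T)) = √(2 + (T + 2*T²)) = √(2 + T + 2*T²))
K(2)*m(3, 6) = √(2 + 2 + 2*2²)*(-11 - 1*6) = √(2 + 2 + 2*4)*(-11 - 6) = √(2 + 2 + 8)*(-17) = √12*(-17) = (2*√3)*(-17) = -34*√3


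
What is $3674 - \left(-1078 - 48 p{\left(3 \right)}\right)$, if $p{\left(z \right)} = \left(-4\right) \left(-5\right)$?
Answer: $5712$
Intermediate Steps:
$p{\left(z \right)} = 20$
$3674 - \left(-1078 - 48 p{\left(3 \right)}\right) = 3674 + \left(997 - \left(\left(-48\right) 20 - 81\right)\right) = 3674 + \left(997 - \left(-960 - 81\right)\right) = 3674 + \left(997 - -1041\right) = 3674 + \left(997 + 1041\right) = 3674 + 2038 = 5712$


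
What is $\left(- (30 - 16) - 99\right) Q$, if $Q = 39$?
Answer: $-4407$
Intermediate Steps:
$\left(- (30 - 16) - 99\right) Q = \left(- (30 - 16) - 99\right) 39 = \left(\left(-1\right) 14 - 99\right) 39 = \left(-14 - 99\right) 39 = \left(-113\right) 39 = -4407$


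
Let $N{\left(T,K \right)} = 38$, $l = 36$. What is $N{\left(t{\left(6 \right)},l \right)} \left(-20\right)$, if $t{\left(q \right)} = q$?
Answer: $-760$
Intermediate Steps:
$N{\left(t{\left(6 \right)},l \right)} \left(-20\right) = 38 \left(-20\right) = -760$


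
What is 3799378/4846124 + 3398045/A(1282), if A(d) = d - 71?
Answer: 1176567748167/419189726 ≈ 2806.8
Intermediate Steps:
A(d) = -71 + d
3799378/4846124 + 3398045/A(1282) = 3799378/4846124 + 3398045/(-71 + 1282) = 3799378*(1/4846124) + 3398045/1211 = 1899689/2423062 + 3398045*(1/1211) = 1899689/2423062 + 485435/173 = 1176567748167/419189726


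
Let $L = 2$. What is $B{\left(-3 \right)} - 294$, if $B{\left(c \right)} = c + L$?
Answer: $-295$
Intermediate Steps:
$B{\left(c \right)} = 2 + c$ ($B{\left(c \right)} = c + 2 = 2 + c$)
$B{\left(-3 \right)} - 294 = \left(2 - 3\right) - 294 = -1 - 294 = -295$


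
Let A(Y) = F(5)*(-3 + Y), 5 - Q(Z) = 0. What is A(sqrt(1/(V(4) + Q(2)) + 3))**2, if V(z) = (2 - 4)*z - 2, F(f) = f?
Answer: (15 - sqrt(70))**2 ≈ 44.002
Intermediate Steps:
Q(Z) = 5 (Q(Z) = 5 - 1*0 = 5 + 0 = 5)
V(z) = -2 - 2*z (V(z) = -2*z - 2 = -2 - 2*z)
A(Y) = -15 + 5*Y (A(Y) = 5*(-3 + Y) = -15 + 5*Y)
A(sqrt(1/(V(4) + Q(2)) + 3))**2 = (-15 + 5*sqrt(1/((-2 - 2*4) + 5) + 3))**2 = (-15 + 5*sqrt(1/((-2 - 8) + 5) + 3))**2 = (-15 + 5*sqrt(1/(-10 + 5) + 3))**2 = (-15 + 5*sqrt(1/(-5) + 3))**2 = (-15 + 5*sqrt(-1/5 + 3))**2 = (-15 + 5*sqrt(14/5))**2 = (-15 + 5*(sqrt(70)/5))**2 = (-15 + sqrt(70))**2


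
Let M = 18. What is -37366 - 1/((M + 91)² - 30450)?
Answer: -693849253/18569 ≈ -37366.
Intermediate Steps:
-37366 - 1/((M + 91)² - 30450) = -37366 - 1/((18 + 91)² - 30450) = -37366 - 1/(109² - 30450) = -37366 - 1/(11881 - 30450) = -37366 - 1/(-18569) = -37366 - 1*(-1/18569) = -37366 + 1/18569 = -693849253/18569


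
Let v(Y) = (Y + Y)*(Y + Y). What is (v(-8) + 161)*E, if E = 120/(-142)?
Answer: -25020/71 ≈ -352.39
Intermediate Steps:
E = -60/71 (E = 120*(-1/142) = -60/71 ≈ -0.84507)
v(Y) = 4*Y**2 (v(Y) = (2*Y)*(2*Y) = 4*Y**2)
(v(-8) + 161)*E = (4*(-8)**2 + 161)*(-60/71) = (4*64 + 161)*(-60/71) = (256 + 161)*(-60/71) = 417*(-60/71) = -25020/71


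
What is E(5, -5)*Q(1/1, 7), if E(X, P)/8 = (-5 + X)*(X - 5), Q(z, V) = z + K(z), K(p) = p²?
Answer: 0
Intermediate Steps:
Q(z, V) = z + z²
E(X, P) = 8*(-5 + X)² (E(X, P) = 8*((-5 + X)*(X - 5)) = 8*((-5 + X)*(-5 + X)) = 8*(-5 + X)²)
E(5, -5)*Q(1/1, 7) = (8*(-5 + 5)²)*((1 + 1/1)/1) = (8*0²)*(1*(1 + 1)) = (8*0)*(1*2) = 0*2 = 0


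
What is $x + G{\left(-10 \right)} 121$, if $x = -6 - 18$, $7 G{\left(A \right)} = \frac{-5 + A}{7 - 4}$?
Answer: $- \frac{773}{7} \approx -110.43$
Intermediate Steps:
$G{\left(A \right)} = - \frac{5}{21} + \frac{A}{21}$ ($G{\left(A \right)} = \frac{\left(-5 + A\right) \frac{1}{7 - 4}}{7} = \frac{\left(-5 + A\right) \frac{1}{3}}{7} = \frac{- \frac{5}{3} + \frac{A}{3}}{7} = - \frac{5}{21} + \frac{A}{21}$)
$x = -24$ ($x = -6 - 18 = -24$)
$x + G{\left(-10 \right)} 121 = -24 + \left(- \frac{5}{21} + \frac{1}{21} \left(-10\right)\right) 121 = -24 + \left(- \frac{5}{21} - \frac{10}{21}\right) 121 = -24 - \frac{605}{7} = - \frac{773}{7}$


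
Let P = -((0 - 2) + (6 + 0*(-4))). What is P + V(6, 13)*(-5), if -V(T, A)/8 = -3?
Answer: -124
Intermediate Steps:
V(T, A) = 24 (V(T, A) = -8*(-3) = 24)
P = -4 (P = -(-2 + (6 + 0)) = -(-2 + 6) = -1*4 = -4)
P + V(6, 13)*(-5) = -4 + 24*(-5) = -4 - 120 = -124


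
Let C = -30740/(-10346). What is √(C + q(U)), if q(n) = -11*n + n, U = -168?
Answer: √45036189730/5173 ≈ 41.024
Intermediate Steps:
C = 15370/5173 (C = -30740*(-1/10346) = 15370/5173 ≈ 2.9712)
q(n) = -10*n
√(C + q(U)) = √(15370/5173 - 10*(-168)) = √(15370/5173 + 1680) = √(8706010/5173) = √45036189730/5173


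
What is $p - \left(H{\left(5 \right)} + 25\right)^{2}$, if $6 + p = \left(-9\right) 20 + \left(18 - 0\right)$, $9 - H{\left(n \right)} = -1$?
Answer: $-1393$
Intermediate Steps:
$H{\left(n \right)} = 10$ ($H{\left(n \right)} = 9 - -1 = 9 + 1 = 10$)
$p = -168$ ($p = -6 + \left(\left(-9\right) 20 + \left(18 - 0\right)\right) = -6 + \left(-180 + \left(18 + 0\right)\right) = -6 + \left(-180 + 18\right) = -6 - 162 = -168$)
$p - \left(H{\left(5 \right)} + 25\right)^{2} = -168 - \left(10 + 25\right)^{2} = -168 - 35^{2} = -168 - 1225 = -1393$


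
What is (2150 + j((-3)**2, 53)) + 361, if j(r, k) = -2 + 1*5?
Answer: 2514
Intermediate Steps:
j(r, k) = 3 (j(r, k) = -2 + 5 = 3)
(2150 + j((-3)**2, 53)) + 361 = (2150 + 3) + 361 = 2153 + 361 = 2514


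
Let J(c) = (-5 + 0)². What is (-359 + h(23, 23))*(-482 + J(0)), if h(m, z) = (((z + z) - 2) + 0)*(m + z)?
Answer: -760905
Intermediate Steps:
J(c) = 25 (J(c) = (-5)² = 25)
h(m, z) = (-2 + 2*z)*(m + z) (h(m, z) = ((2*z - 2) + 0)*(m + z) = ((-2 + 2*z) + 0)*(m + z) = (-2 + 2*z)*(m + z))
(-359 + h(23, 23))*(-482 + J(0)) = (-359 + (-2*23 - 2*23 + 2*23² + 2*23*23))*(-482 + 25) = (-359 + (-46 - 46 + 2*529 + 1058))*(-457) = (-359 + (-46 - 46 + 1058 + 1058))*(-457) = (-359 + 2024)*(-457) = 1665*(-457) = -760905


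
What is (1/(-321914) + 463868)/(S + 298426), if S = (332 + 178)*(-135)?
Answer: 149325603351/73903728464 ≈ 2.0205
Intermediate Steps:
S = -68850 (S = 510*(-135) = -68850)
(1/(-321914) + 463868)/(S + 298426) = (1/(-321914) + 463868)/(-68850 + 298426) = (-1/321914 + 463868)/229576 = (149325603351/321914)*(1/229576) = 149325603351/73903728464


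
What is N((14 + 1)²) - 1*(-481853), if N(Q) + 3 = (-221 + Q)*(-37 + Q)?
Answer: 482602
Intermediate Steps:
N(Q) = -3 + (-221 + Q)*(-37 + Q)
N((14 + 1)²) - 1*(-481853) = (8174 + ((14 + 1)²)² - 258*(14 + 1)²) - 1*(-481853) = (8174 + (15²)² - 258*15²) + 481853 = (8174 + 225² - 258*225) + 481853 = (8174 + 50625 - 58050) + 481853 = 749 + 481853 = 482602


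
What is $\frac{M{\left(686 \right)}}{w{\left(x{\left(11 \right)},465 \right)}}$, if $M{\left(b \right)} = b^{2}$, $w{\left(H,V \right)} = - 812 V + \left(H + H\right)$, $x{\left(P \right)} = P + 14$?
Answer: $- \frac{235298}{188765} \approx -1.2465$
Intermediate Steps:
$x{\left(P \right)} = 14 + P$
$w{\left(H,V \right)} = - 812 V + 2 H$
$\frac{M{\left(686 \right)}}{w{\left(x{\left(11 \right)},465 \right)}} = \frac{686^{2}}{\left(-812\right) 465 + 2 \left(14 + 11\right)} = \frac{470596}{-377580 + 2 \cdot 25} = \frac{470596}{-377580 + 50} = \frac{470596}{-377530} = 470596 \left(- \frac{1}{377530}\right) = - \frac{235298}{188765}$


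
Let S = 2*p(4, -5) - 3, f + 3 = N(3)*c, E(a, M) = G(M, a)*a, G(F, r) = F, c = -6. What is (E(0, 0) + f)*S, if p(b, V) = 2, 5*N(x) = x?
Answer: -33/5 ≈ -6.6000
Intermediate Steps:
N(x) = x/5
E(a, M) = M*a
f = -33/5 (f = -3 + ((⅕)*3)*(-6) = -3 + (⅗)*(-6) = -3 - 18/5 = -33/5 ≈ -6.6000)
S = 1 (S = 2*2 - 3 = 4 - 3 = 1)
(E(0, 0) + f)*S = (0*0 - 33/5)*1 = (0 - 33/5)*1 = -33/5*1 = -33/5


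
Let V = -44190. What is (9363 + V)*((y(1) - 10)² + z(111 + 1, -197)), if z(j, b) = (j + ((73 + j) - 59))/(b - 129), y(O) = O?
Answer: -455676468/163 ≈ -2.7956e+6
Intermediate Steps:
z(j, b) = (14 + 2*j)/(-129 + b) (z(j, b) = (j + (14 + j))/(-129 + b) = (14 + 2*j)/(-129 + b))
(9363 + V)*((y(1) - 10)² + z(111 + 1, -197)) = (9363 - 44190)*((1 - 10)² + 2*(7 + (111 + 1))/(-129 - 197)) = -34827*((-9)² + 2*(7 + 112)/(-326)) = -34827*(81 + 2*(-1/326)*119) = -34827*(81 - 119/163) = -34827*13084/163 = -455676468/163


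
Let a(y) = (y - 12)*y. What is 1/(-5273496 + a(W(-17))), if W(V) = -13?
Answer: -1/5273171 ≈ -1.8964e-7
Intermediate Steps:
a(y) = y*(-12 + y) (a(y) = (-12 + y)*y = y*(-12 + y))
1/(-5273496 + a(W(-17))) = 1/(-5273496 - 13*(-12 - 13)) = 1/(-5273496 - 13*(-25)) = 1/(-5273496 + 325) = 1/(-5273171) = -1/5273171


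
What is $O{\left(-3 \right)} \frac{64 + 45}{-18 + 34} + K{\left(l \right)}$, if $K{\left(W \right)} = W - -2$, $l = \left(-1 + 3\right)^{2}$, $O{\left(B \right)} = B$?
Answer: $- \frac{231}{16} \approx -14.438$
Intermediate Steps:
$l = 4$ ($l = 2^{2} = 4$)
$K{\left(W \right)} = 2 + W$ ($K{\left(W \right)} = W + 2 = 2 + W$)
$O{\left(-3 \right)} \frac{64 + 45}{-18 + 34} + K{\left(l \right)} = - 3 \frac{64 + 45}{-18 + 34} + \left(2 + 4\right) = - 3 \cdot \frac{109}{16} + 6 = - 3 \cdot 109 \cdot \frac{1}{16} + 6 = \left(-3\right) \frac{109}{16} + 6 = - \frac{327}{16} + 6 = - \frac{231}{16}$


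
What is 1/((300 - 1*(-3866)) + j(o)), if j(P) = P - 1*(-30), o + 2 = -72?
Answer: 1/4122 ≈ 0.00024260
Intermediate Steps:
o = -74 (o = -2 - 72 = -74)
j(P) = 30 + P (j(P) = P + 30 = 30 + P)
1/((300 - 1*(-3866)) + j(o)) = 1/((300 - 1*(-3866)) + (30 - 74)) = 1/((300 + 3866) - 44) = 1/(4166 - 44) = 1/4122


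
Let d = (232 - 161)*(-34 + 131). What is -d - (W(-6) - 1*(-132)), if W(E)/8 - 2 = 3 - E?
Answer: -7107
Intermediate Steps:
W(E) = 40 - 8*E (W(E) = 16 + 8*(3 - E) = 16 + (24 - 8*E) = 40 - 8*E)
d = 6887 (d = 71*97 = 6887)
-d - (W(-6) - 1*(-132)) = -1*6887 - ((40 - 8*(-6)) - 1*(-132)) = -6887 - ((40 + 48) + 132) = -6887 - (88 + 132) = -6887 - 1*220 = -6887 - 220 = -7107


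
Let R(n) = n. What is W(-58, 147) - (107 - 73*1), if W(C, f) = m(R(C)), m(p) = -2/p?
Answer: -985/29 ≈ -33.966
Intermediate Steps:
W(C, f) = -2/C
W(-58, 147) - (107 - 73*1) = -2/(-58) - (107 - 73*1) = -2*(-1/58) - (107 - 73) = 1/29 - 1*34 = 1/29 - 34 = -985/29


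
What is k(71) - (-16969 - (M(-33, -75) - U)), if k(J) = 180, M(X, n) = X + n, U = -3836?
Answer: 20877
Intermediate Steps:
k(71) - (-16969 - (M(-33, -75) - U)) = 180 - (-16969 - ((-33 - 75) - 1*(-3836))) = 180 - (-16969 - (-108 + 3836)) = 180 - (-16969 - 1*3728) = 180 - (-16969 - 3728) = 180 - 1*(-20697) = 180 + 20697 = 20877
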